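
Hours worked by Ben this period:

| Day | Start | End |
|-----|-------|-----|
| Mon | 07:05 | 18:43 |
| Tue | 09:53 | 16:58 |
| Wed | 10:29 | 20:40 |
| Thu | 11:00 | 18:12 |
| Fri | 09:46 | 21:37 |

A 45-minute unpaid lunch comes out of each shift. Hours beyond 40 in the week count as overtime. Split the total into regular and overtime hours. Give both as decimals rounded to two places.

Mon: 07:05–18:43 = 11 h 38 min; less 45 min break → 10 h 53 min
Tue: 09:53–16:58 = 7 h 5 min; less 45 min break → 6 h 20 min
Wed: 10:29–20:40 = 10 h 11 min; less 45 min break → 9 h 26 min
Thu: 11:00–18:12 = 7 h 12 min; less 45 min break → 6 h 27 min
Fri: 09:46–21:37 = 11 h 51 min; less 45 min break → 11 h 6 min
Total worked: 44 h 12 min = 44.20 h.
Threshold 40 h → overtime 4 h 12 min, regular 40 h 0 min.

Regular 40.00 hours, overtime 4.20 hours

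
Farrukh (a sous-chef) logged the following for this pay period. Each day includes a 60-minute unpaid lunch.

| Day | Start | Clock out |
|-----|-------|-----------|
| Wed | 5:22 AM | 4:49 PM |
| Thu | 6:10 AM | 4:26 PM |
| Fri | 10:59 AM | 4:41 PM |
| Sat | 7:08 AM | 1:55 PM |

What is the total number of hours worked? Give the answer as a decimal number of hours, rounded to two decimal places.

Wed: 5:22 AM–4:49 PM = 11 h 27 min; less 60 min break → 10 h 27 min
Thu: 6:10 AM–4:26 PM = 10 h 16 min; less 60 min break → 9 h 16 min
Fri: 10:59 AM–4:41 PM = 5 h 42 min; less 60 min break → 4 h 42 min
Sat: 7:08 AM–1:55 PM = 6 h 47 min; less 60 min break → 5 h 47 min
Total: 10 h 27 min + 9 h 16 min + 4 h 42 min + 5 h 47 min = 30 h 12 min.

30.20 hours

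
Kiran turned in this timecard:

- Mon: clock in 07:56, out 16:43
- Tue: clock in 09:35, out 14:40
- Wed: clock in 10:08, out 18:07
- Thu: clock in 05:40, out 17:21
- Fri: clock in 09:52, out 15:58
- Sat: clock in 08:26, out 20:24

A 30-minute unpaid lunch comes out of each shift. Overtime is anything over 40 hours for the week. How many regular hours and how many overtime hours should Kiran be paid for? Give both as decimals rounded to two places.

Mon: 07:56–16:43 = 8 h 47 min; less 30 min break → 8 h 17 min
Tue: 09:35–14:40 = 5 h 5 min; less 30 min break → 4 h 35 min
Wed: 10:08–18:07 = 7 h 59 min; less 30 min break → 7 h 29 min
Thu: 05:40–17:21 = 11 h 41 min; less 30 min break → 11 h 11 min
Fri: 09:52–15:58 = 6 h 6 min; less 30 min break → 5 h 36 min
Sat: 08:26–20:24 = 11 h 58 min; less 30 min break → 11 h 28 min
Total worked: 48 h 36 min = 48.60 h.
Threshold 40 h → overtime 8 h 36 min, regular 40 h 0 min.

Regular 40.00 hours, overtime 8.60 hours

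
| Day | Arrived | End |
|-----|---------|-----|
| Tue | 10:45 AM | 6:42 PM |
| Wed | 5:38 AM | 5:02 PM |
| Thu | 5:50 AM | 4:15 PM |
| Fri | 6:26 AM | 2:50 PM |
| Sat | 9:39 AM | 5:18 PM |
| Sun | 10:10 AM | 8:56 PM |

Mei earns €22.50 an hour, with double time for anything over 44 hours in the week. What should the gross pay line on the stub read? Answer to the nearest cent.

Tue: 10:45 AM–6:42 PM = 7 h 57 min
Wed: 5:38 AM–5:02 PM = 11 h 24 min
Thu: 5:50 AM–4:15 PM = 10 h 25 min
Fri: 6:26 AM–2:50 PM = 8 h 24 min
Sat: 9:39 AM–5:18 PM = 7 h 39 min
Sun: 10:10 AM–8:56 PM = 10 h 46 min
Total worked: 56 h 35 min = 3395 min.
Regular 44 h 0 min = 2640 min at €22.50/h; overtime 12 h 35 min = 755 min at €45.00/h.
Pay = (2640 × €22.50 + 755 × €45.00) ÷ 60 = €1556.25.

€1556.25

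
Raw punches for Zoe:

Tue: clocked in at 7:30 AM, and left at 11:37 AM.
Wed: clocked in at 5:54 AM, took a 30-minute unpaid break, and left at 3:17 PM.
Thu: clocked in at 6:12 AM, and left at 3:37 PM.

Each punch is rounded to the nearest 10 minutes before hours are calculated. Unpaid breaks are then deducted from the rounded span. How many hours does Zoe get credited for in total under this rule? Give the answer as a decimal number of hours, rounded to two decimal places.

Tue: in 7:30 AM→7:30 AM, out 11:37 AM→11:40 AM; 4 h 10 min
Wed: in 5:54 AM→5:50 AM, out 3:17 PM→3:20 PM; 9 h 30 min − 30 min = 9 h 0 min
Thu: in 6:12 AM→6:10 AM, out 3:37 PM→3:40 PM; 9 h 30 min
Total credited: 22 h 40 min.

22.67 hours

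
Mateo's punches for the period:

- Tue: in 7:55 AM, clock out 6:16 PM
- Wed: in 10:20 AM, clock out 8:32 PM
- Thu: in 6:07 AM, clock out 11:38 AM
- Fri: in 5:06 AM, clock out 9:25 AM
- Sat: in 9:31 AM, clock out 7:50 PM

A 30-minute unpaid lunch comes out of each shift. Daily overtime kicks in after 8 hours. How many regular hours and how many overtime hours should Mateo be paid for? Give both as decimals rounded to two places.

Tue: 7:55 AM–6:16 PM = 10 h 21 min; less 30 min break → 9 h 51 min
Wed: 10:20 AM–8:32 PM = 10 h 12 min; less 30 min break → 9 h 42 min
Thu: 6:07 AM–11:38 AM = 5 h 31 min; less 30 min break → 5 h 1 min
Fri: 5:06 AM–9:25 AM = 4 h 19 min; less 30 min break → 3 h 49 min
Sat: 9:31 AM–7:50 PM = 10 h 19 min; less 30 min break → 9 h 49 min
Tue reg 8 h 0 min / OT 1 h 51 min; Wed reg 8 h 0 min / OT 1 h 42 min; Thu reg 5 h 1 min / OT 0 h 0 min; Fri reg 3 h 49 min / OT 0 h 0 min; Sat reg 8 h 0 min / OT 1 h 49 min.
Totals: regular 32 h 50 min, overtime 5 h 22 min.

Regular 32.83 hours, overtime 5.37 hours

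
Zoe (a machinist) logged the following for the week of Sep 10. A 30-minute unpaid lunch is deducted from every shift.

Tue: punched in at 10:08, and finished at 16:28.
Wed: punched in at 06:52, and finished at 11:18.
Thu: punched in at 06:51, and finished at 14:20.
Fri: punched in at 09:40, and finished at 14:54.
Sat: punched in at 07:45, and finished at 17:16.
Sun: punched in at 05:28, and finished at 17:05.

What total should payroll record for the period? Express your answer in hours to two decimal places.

Tue: 10:08–16:28 = 6 h 20 min; less 30 min break → 5 h 50 min
Wed: 06:52–11:18 = 4 h 26 min; less 30 min break → 3 h 56 min
Thu: 06:51–14:20 = 7 h 29 min; less 30 min break → 6 h 59 min
Fri: 09:40–14:54 = 5 h 14 min; less 30 min break → 4 h 44 min
Sat: 07:45–17:16 = 9 h 31 min; less 30 min break → 9 h 1 min
Sun: 05:28–17:05 = 11 h 37 min; less 30 min break → 11 h 7 min
Total: 5 h 50 min + 3 h 56 min + 6 h 59 min + 4 h 44 min + 9 h 1 min + 11 h 7 min = 41 h 37 min.

41.62 hours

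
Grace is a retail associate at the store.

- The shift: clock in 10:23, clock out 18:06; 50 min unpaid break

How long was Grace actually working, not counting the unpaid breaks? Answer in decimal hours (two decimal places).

The shift: 10:23–18:06 = 7 h 43 min; less 50 min break → 6 h 53 min

6.88 hours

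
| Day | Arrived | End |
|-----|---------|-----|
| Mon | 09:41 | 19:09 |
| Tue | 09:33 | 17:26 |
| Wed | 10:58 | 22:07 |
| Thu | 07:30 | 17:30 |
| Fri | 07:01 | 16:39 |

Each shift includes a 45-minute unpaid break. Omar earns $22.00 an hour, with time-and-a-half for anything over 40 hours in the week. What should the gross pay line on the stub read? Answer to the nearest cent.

$1024.65

Mon: 09:41–19:09 = 9 h 28 min; less 45 min break → 8 h 43 min
Tue: 09:33–17:26 = 7 h 53 min; less 45 min break → 7 h 8 min
Wed: 10:58–22:07 = 11 h 9 min; less 45 min break → 10 h 24 min
Thu: 07:30–17:30 = 10 h 0 min; less 45 min break → 9 h 15 min
Fri: 07:01–16:39 = 9 h 38 min; less 45 min break → 8 h 53 min
Total worked: 44 h 23 min = 2663 min.
Regular 40 h 0 min = 2400 min at $22.00/h; overtime 4 h 23 min = 263 min at $33.00/h.
Pay = (2400 × $22.00 + 263 × $33.00) ÷ 60 = $1024.65.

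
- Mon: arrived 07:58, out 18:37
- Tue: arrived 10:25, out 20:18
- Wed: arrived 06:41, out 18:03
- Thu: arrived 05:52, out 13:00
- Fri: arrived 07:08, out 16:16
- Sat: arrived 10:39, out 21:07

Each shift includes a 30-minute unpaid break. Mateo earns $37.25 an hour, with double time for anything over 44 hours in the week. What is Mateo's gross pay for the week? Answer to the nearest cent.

Mon: 07:58–18:37 = 10 h 39 min; less 30 min break → 10 h 9 min
Tue: 10:25–20:18 = 9 h 53 min; less 30 min break → 9 h 23 min
Wed: 06:41–18:03 = 11 h 22 min; less 30 min break → 10 h 52 min
Thu: 05:52–13:00 = 7 h 8 min; less 30 min break → 6 h 38 min
Fri: 07:08–16:16 = 9 h 8 min; less 30 min break → 8 h 38 min
Sat: 10:39–21:07 = 10 h 28 min; less 30 min break → 9 h 58 min
Total worked: 55 h 38 min = 3338 min.
Regular 44 h 0 min = 2640 min at $37.25/h; overtime 11 h 38 min = 698 min at $74.50/h.
Pay = (2640 × $37.25 + 698 × $74.50) ÷ 60 = $2505.68.

$2505.68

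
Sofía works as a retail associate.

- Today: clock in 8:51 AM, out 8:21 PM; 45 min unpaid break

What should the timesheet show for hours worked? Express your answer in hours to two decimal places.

10.75 hours

Today: 8:51 AM–8:21 PM = 11 h 30 min; less 45 min break → 10 h 45 min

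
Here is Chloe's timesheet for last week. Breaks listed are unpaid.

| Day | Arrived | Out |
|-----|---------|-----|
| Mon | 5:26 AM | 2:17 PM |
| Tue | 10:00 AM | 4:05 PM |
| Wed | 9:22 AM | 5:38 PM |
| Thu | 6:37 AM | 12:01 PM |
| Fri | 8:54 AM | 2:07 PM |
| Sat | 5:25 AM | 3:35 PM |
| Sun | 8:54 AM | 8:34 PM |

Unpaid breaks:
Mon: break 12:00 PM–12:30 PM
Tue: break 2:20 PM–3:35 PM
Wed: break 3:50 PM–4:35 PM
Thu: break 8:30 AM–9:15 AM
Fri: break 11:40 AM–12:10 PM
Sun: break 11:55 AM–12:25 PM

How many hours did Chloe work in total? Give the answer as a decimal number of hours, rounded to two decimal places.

51.40 hours

Mon: 5:26 AM–2:17 PM = 8 h 51 min; less 30 min break → 8 h 21 min
Tue: 10:00 AM–4:05 PM = 6 h 5 min; less 75 min break → 4 h 50 min
Wed: 9:22 AM–5:38 PM = 8 h 16 min; less 45 min break → 7 h 31 min
Thu: 6:37 AM–12:01 PM = 5 h 24 min; less 45 min break → 4 h 39 min
Fri: 8:54 AM–2:07 PM = 5 h 13 min; less 30 min break → 4 h 43 min
Sat: 5:25 AM–3:35 PM = 10 h 10 min
Sun: 8:54 AM–8:34 PM = 11 h 40 min; less 30 min break → 11 h 10 min
Total: 8 h 21 min + 4 h 50 min + 7 h 31 min + 4 h 39 min + 4 h 43 min + 10 h 10 min + 11 h 10 min = 51 h 24 min.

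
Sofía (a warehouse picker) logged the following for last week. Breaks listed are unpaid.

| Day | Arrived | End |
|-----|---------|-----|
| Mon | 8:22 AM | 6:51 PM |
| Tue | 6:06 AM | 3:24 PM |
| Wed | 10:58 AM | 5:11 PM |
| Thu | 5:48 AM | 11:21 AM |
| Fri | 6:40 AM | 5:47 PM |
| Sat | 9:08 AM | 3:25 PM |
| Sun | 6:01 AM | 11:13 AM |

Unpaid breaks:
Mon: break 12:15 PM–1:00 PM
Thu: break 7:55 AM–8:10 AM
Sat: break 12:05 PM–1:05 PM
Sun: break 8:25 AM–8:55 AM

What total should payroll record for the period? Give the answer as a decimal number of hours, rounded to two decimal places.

51.65 hours

Mon: 8:22 AM–6:51 PM = 10 h 29 min; less 45 min break → 9 h 44 min
Tue: 6:06 AM–3:24 PM = 9 h 18 min
Wed: 10:58 AM–5:11 PM = 6 h 13 min
Thu: 5:48 AM–11:21 AM = 5 h 33 min; less 15 min break → 5 h 18 min
Fri: 6:40 AM–5:47 PM = 11 h 7 min
Sat: 9:08 AM–3:25 PM = 6 h 17 min; less 60 min break → 5 h 17 min
Sun: 6:01 AM–11:13 AM = 5 h 12 min; less 30 min break → 4 h 42 min
Total: 9 h 44 min + 9 h 18 min + 6 h 13 min + 5 h 18 min + 11 h 7 min + 5 h 17 min + 4 h 42 min = 51 h 39 min.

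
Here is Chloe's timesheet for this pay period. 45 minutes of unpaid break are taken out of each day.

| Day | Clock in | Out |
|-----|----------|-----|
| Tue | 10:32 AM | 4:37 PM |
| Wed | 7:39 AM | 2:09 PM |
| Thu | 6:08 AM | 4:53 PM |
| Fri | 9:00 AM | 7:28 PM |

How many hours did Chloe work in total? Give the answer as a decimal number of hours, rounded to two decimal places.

30.80 hours

Tue: 10:32 AM–4:37 PM = 6 h 5 min; less 45 min break → 5 h 20 min
Wed: 7:39 AM–2:09 PM = 6 h 30 min; less 45 min break → 5 h 45 min
Thu: 6:08 AM–4:53 PM = 10 h 45 min; less 45 min break → 10 h 0 min
Fri: 9:00 AM–7:28 PM = 10 h 28 min; less 45 min break → 9 h 43 min
Total: 5 h 20 min + 5 h 45 min + 10 h 0 min + 9 h 43 min = 30 h 48 min.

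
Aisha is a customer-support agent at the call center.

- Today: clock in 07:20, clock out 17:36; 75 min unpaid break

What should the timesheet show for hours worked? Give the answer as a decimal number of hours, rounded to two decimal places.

9.02 hours

Today: 07:20–17:36 = 10 h 16 min; less 75 min break → 9 h 1 min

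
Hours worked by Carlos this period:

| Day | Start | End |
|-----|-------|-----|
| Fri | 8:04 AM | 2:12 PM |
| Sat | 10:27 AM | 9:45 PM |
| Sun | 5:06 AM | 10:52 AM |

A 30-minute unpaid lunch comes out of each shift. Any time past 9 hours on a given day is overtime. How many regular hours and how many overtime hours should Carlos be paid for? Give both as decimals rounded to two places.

Regular 19.90 hours, overtime 1.80 hours

Fri: 8:04 AM–2:12 PM = 6 h 8 min; less 30 min break → 5 h 38 min
Sat: 10:27 AM–9:45 PM = 11 h 18 min; less 30 min break → 10 h 48 min
Sun: 5:06 AM–10:52 AM = 5 h 46 min; less 30 min break → 5 h 16 min
Fri reg 5 h 38 min / OT 0 h 0 min; Sat reg 9 h 0 min / OT 1 h 48 min; Sun reg 5 h 16 min / OT 0 h 0 min.
Totals: regular 19 h 54 min, overtime 1 h 48 min.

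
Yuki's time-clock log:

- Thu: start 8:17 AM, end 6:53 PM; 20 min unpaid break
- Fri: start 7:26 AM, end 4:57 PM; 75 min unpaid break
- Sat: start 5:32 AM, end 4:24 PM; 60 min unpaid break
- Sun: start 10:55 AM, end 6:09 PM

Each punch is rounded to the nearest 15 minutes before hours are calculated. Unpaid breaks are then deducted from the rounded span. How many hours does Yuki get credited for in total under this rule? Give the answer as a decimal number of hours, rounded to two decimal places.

35.92 hours

Thu: in 8:17 AM→8:15 AM, out 6:53 PM→7:00 PM; 10 h 45 min − 20 min = 10 h 25 min
Fri: in 7:26 AM→7:30 AM, out 4:57 PM→5:00 PM; 9 h 30 min − 75 min = 8 h 15 min
Sat: in 5:32 AM→5:30 AM, out 4:24 PM→4:30 PM; 11 h 0 min − 60 min = 10 h 0 min
Sun: in 10:55 AM→11:00 AM, out 6:09 PM→6:15 PM; 7 h 15 min
Total credited: 35 h 55 min.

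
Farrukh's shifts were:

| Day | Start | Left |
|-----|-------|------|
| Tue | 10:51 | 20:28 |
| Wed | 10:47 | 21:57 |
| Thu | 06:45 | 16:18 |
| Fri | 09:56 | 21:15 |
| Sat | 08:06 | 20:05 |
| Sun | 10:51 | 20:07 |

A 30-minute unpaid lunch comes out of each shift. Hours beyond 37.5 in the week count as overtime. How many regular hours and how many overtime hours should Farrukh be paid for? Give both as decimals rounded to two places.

Tue: 10:51–20:28 = 9 h 37 min; less 30 min break → 9 h 7 min
Wed: 10:47–21:57 = 11 h 10 min; less 30 min break → 10 h 40 min
Thu: 06:45–16:18 = 9 h 33 min; less 30 min break → 9 h 3 min
Fri: 09:56–21:15 = 11 h 19 min; less 30 min break → 10 h 49 min
Sat: 08:06–20:05 = 11 h 59 min; less 30 min break → 11 h 29 min
Sun: 10:51–20:07 = 9 h 16 min; less 30 min break → 8 h 46 min
Total worked: 59 h 54 min = 59.90 h.
Threshold 37.5 h → overtime 22 h 24 min, regular 37 h 30 min.

Regular 37.50 hours, overtime 22.40 hours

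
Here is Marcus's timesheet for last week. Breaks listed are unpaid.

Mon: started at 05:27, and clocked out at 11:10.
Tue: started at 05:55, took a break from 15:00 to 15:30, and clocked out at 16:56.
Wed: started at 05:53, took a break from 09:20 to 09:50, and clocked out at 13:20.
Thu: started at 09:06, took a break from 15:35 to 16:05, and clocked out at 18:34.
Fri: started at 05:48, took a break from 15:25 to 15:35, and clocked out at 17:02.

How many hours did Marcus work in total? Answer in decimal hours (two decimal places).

43.22 hours

Mon: 05:27–11:10 = 5 h 43 min
Tue: 05:55–16:56 = 11 h 1 min; less 30 min break → 10 h 31 min
Wed: 05:53–13:20 = 7 h 27 min; less 30 min break → 6 h 57 min
Thu: 09:06–18:34 = 9 h 28 min; less 30 min break → 8 h 58 min
Fri: 05:48–17:02 = 11 h 14 min; less 10 min break → 11 h 4 min
Total: 5 h 43 min + 10 h 31 min + 6 h 57 min + 8 h 58 min + 11 h 4 min = 43 h 13 min.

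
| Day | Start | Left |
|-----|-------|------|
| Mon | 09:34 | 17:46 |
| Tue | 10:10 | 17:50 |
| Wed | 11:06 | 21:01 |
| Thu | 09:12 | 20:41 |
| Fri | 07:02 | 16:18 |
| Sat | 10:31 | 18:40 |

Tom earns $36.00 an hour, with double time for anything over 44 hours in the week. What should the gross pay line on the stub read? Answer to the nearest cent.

$2353.20

Mon: 09:34–17:46 = 8 h 12 min
Tue: 10:10–17:50 = 7 h 40 min
Wed: 11:06–21:01 = 9 h 55 min
Thu: 09:12–20:41 = 11 h 29 min
Fri: 07:02–16:18 = 9 h 16 min
Sat: 10:31–18:40 = 8 h 9 min
Total worked: 54 h 41 min = 3281 min.
Regular 44 h 0 min = 2640 min at $36.00/h; overtime 10 h 41 min = 641 min at $72.00/h.
Pay = (2640 × $36.00 + 641 × $72.00) ÷ 60 = $2353.20.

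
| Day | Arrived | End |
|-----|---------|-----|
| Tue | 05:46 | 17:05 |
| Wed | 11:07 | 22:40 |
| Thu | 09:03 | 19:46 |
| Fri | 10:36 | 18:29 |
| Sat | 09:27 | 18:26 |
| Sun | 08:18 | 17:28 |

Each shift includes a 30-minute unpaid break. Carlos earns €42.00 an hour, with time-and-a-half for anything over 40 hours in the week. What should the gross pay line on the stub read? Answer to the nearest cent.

Tue: 05:46–17:05 = 11 h 19 min; less 30 min break → 10 h 49 min
Wed: 11:07–22:40 = 11 h 33 min; less 30 min break → 11 h 3 min
Thu: 09:03–19:46 = 10 h 43 min; less 30 min break → 10 h 13 min
Fri: 10:36–18:29 = 7 h 53 min; less 30 min break → 7 h 23 min
Sat: 09:27–18:26 = 8 h 59 min; less 30 min break → 8 h 29 min
Sun: 08:18–17:28 = 9 h 10 min; less 30 min break → 8 h 40 min
Total worked: 56 h 37 min = 3397 min.
Regular 40 h 0 min = 2400 min at €42.00/h; overtime 16 h 37 min = 997 min at €63.00/h.
Pay = (2400 × €42.00 + 997 × €63.00) ÷ 60 = €2726.85.

€2726.85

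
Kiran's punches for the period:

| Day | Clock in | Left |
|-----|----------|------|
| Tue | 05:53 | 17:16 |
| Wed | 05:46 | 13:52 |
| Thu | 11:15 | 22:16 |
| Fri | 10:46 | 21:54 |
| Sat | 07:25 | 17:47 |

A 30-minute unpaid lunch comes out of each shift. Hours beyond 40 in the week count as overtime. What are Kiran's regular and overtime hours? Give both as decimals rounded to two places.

Tue: 05:53–17:16 = 11 h 23 min; less 30 min break → 10 h 53 min
Wed: 05:46–13:52 = 8 h 6 min; less 30 min break → 7 h 36 min
Thu: 11:15–22:16 = 11 h 1 min; less 30 min break → 10 h 31 min
Fri: 10:46–21:54 = 11 h 8 min; less 30 min break → 10 h 38 min
Sat: 07:25–17:47 = 10 h 22 min; less 30 min break → 9 h 52 min
Total worked: 49 h 30 min = 49.50 h.
Threshold 40 h → overtime 9 h 30 min, regular 40 h 0 min.

Regular 40.00 hours, overtime 9.50 hours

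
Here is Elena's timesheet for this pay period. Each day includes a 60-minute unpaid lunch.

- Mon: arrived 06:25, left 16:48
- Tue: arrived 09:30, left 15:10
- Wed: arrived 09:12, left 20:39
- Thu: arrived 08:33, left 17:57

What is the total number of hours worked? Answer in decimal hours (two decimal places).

32.90 hours

Mon: 06:25–16:48 = 10 h 23 min; less 60 min break → 9 h 23 min
Tue: 09:30–15:10 = 5 h 40 min; less 60 min break → 4 h 40 min
Wed: 09:12–20:39 = 11 h 27 min; less 60 min break → 10 h 27 min
Thu: 08:33–17:57 = 9 h 24 min; less 60 min break → 8 h 24 min
Total: 9 h 23 min + 4 h 40 min + 10 h 27 min + 8 h 24 min = 32 h 54 min.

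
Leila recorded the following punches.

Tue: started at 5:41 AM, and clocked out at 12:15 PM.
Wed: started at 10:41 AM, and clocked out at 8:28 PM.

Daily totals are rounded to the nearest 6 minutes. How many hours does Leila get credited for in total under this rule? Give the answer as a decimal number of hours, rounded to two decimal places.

Tue: 5:41 AM–12:15 PM = 6 h 34 min → rounds to 6 h 36 min
Wed: 10:41 AM–8:28 PM = 9 h 47 min → rounds to 9 h 48 min
Total credited: 16 h 24 min.

16.40 hours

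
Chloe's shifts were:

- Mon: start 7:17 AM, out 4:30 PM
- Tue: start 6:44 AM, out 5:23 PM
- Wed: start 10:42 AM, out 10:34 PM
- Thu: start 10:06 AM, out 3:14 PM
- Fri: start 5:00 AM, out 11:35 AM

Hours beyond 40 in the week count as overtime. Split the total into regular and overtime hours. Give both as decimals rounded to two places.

Regular 40.00 hours, overtime 3.45 hours

Mon: 7:17 AM–4:30 PM = 9 h 13 min
Tue: 6:44 AM–5:23 PM = 10 h 39 min
Wed: 10:42 AM–10:34 PM = 11 h 52 min
Thu: 10:06 AM–3:14 PM = 5 h 8 min
Fri: 5:00 AM–11:35 AM = 6 h 35 min
Total worked: 43 h 27 min = 43.45 h.
Threshold 40 h → overtime 3 h 27 min, regular 40 h 0 min.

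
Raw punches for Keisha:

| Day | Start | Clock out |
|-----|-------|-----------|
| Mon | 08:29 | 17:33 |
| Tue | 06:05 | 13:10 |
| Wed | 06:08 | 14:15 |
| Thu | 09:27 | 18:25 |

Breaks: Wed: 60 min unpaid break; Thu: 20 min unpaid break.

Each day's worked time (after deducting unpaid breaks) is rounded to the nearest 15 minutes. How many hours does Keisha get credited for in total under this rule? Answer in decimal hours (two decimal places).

31.75 hours

Mon: 08:29–17:33 = 9 h 4 min → rounds to 9 h 0 min
Tue: 06:05–13:10 = 7 h 5 min → rounds to 7 h 0 min
Wed: 06:08–14:15 = 8 h 7 min − 60 min = 7 h 7 min → rounds to 7 h 0 min
Thu: 09:27–18:25 = 8 h 58 min − 20 min = 8 h 38 min → rounds to 8 h 45 min
Total credited: 31 h 45 min.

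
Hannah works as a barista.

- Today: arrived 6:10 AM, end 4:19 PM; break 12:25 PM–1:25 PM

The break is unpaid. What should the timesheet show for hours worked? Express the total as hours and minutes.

9 h 9 min

Today: 6:10 AM–4:19 PM = 10 h 9 min; less 60 min break → 9 h 9 min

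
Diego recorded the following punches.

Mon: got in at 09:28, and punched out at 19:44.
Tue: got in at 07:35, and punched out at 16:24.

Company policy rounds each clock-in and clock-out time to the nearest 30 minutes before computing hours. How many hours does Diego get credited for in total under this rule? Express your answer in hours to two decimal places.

19.00 hours

Mon: in 09:28→09:30, out 19:44→19:30; 10 h 0 min
Tue: in 07:35→07:30, out 16:24→16:30; 9 h 0 min
Total credited: 19 h 0 min.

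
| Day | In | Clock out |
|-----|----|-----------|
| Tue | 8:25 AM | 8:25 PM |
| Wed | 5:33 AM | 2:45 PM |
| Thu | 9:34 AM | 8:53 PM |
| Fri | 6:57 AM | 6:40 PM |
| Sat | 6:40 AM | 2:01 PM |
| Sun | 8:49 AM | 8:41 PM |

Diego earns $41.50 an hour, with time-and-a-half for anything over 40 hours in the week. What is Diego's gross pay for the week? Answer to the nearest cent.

Tue: 8:25 AM–8:25 PM = 12 h 0 min
Wed: 5:33 AM–2:45 PM = 9 h 12 min
Thu: 9:34 AM–8:53 PM = 11 h 19 min
Fri: 6:57 AM–6:40 PM = 11 h 43 min
Sat: 6:40 AM–2:01 PM = 7 h 21 min
Sun: 8:49 AM–8:41 PM = 11 h 52 min
Total worked: 63 h 27 min = 3807 min.
Regular 40 h 0 min = 2400 min at $41.50/h; overtime 23 h 27 min = 1407 min at $62.25/h.
Pay = (2400 × $41.50 + 1407 × $62.25) ÷ 60 = $3119.76.

$3119.76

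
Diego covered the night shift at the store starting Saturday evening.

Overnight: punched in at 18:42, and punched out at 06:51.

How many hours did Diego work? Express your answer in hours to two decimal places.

12.15 hours

Overnight: 18:42 → midnight = 5 h 18 min; midnight → 06:51 = 6 h 51 min; span 12 h 9 min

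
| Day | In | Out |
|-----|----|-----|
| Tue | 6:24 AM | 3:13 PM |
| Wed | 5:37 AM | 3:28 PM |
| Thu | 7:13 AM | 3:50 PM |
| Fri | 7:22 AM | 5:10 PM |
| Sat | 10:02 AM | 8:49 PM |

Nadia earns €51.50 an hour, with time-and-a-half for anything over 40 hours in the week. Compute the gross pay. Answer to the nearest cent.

Tue: 6:24 AM–3:13 PM = 8 h 49 min
Wed: 5:37 AM–3:28 PM = 9 h 51 min
Thu: 7:13 AM–3:50 PM = 8 h 37 min
Fri: 7:22 AM–5:10 PM = 9 h 48 min
Sat: 10:02 AM–8:49 PM = 10 h 47 min
Total worked: 47 h 52 min = 2872 min.
Regular 40 h 0 min = 2400 min at €51.50/h; overtime 7 h 52 min = 472 min at €77.25/h.
Pay = (2400 × €51.50 + 472 × €77.25) ÷ 60 = €2667.70.

€2667.70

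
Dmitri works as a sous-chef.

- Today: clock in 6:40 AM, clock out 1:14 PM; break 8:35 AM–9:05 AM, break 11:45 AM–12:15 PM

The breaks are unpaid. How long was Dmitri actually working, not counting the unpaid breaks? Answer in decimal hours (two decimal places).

Today: 6:40 AM–1:14 PM = 6 h 34 min; less 60 min break → 5 h 34 min

5.57 hours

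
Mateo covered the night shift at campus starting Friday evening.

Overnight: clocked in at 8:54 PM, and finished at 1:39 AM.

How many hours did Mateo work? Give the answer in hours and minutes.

4 h 45 min

Overnight: 8:54 PM → midnight = 3 h 6 min; midnight → 1:39 AM = 1 h 39 min; span 4 h 45 min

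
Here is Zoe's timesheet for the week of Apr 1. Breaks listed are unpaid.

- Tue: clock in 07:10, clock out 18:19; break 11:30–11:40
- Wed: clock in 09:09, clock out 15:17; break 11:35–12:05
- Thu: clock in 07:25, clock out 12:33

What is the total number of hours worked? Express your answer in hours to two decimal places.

21.75 hours

Tue: 07:10–18:19 = 11 h 9 min; less 10 min break → 10 h 59 min
Wed: 09:09–15:17 = 6 h 8 min; less 30 min break → 5 h 38 min
Thu: 07:25–12:33 = 5 h 8 min
Total: 10 h 59 min + 5 h 38 min + 5 h 8 min = 21 h 45 min.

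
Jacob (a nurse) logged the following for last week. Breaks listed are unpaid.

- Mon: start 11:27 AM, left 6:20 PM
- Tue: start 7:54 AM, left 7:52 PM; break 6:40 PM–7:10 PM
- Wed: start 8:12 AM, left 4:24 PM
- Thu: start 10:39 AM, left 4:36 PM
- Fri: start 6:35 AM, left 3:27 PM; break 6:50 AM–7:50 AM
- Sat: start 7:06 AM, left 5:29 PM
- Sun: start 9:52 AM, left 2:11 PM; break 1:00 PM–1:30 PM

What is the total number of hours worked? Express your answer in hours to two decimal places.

Mon: 11:27 AM–6:20 PM = 6 h 53 min
Tue: 7:54 AM–7:52 PM = 11 h 58 min; less 30 min break → 11 h 28 min
Wed: 8:12 AM–4:24 PM = 8 h 12 min
Thu: 10:39 AM–4:36 PM = 5 h 57 min
Fri: 6:35 AM–3:27 PM = 8 h 52 min; less 60 min break → 7 h 52 min
Sat: 7:06 AM–5:29 PM = 10 h 23 min
Sun: 9:52 AM–2:11 PM = 4 h 19 min; less 30 min break → 3 h 49 min
Total: 6 h 53 min + 11 h 28 min + 8 h 12 min + 5 h 57 min + 7 h 52 min + 10 h 23 min + 3 h 49 min = 54 h 34 min.

54.57 hours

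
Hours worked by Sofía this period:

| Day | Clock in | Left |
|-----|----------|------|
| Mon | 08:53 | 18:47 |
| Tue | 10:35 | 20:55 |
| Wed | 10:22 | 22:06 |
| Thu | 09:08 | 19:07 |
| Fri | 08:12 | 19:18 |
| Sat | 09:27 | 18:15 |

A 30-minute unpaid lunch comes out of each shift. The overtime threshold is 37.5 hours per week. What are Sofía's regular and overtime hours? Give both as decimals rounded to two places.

Regular 37.50 hours, overtime 21.35 hours

Mon: 08:53–18:47 = 9 h 54 min; less 30 min break → 9 h 24 min
Tue: 10:35–20:55 = 10 h 20 min; less 30 min break → 9 h 50 min
Wed: 10:22–22:06 = 11 h 44 min; less 30 min break → 11 h 14 min
Thu: 09:08–19:07 = 9 h 59 min; less 30 min break → 9 h 29 min
Fri: 08:12–19:18 = 11 h 6 min; less 30 min break → 10 h 36 min
Sat: 09:27–18:15 = 8 h 48 min; less 30 min break → 8 h 18 min
Total worked: 58 h 51 min = 58.85 h.
Threshold 37.5 h → overtime 21 h 21 min, regular 37 h 30 min.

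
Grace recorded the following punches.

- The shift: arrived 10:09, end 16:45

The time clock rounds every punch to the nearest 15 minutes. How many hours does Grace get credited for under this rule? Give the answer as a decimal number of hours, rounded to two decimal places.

6.50 hours

The shift: in 10:09→10:15, out 16:45→16:45; 6 h 30 min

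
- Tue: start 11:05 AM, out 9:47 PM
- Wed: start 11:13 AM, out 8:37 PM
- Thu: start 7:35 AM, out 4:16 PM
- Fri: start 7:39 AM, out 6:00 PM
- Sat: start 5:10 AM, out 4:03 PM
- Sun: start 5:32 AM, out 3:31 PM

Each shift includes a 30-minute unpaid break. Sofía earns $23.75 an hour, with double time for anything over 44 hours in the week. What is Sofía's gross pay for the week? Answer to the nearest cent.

$1662.50

Tue: 11:05 AM–9:47 PM = 10 h 42 min; less 30 min break → 10 h 12 min
Wed: 11:13 AM–8:37 PM = 9 h 24 min; less 30 min break → 8 h 54 min
Thu: 7:35 AM–4:16 PM = 8 h 41 min; less 30 min break → 8 h 11 min
Fri: 7:39 AM–6:00 PM = 10 h 21 min; less 30 min break → 9 h 51 min
Sat: 5:10 AM–4:03 PM = 10 h 53 min; less 30 min break → 10 h 23 min
Sun: 5:32 AM–3:31 PM = 9 h 59 min; less 30 min break → 9 h 29 min
Total worked: 57 h 0 min = 3420 min.
Regular 44 h 0 min = 2640 min at $23.75/h; overtime 13 h 0 min = 780 min at $47.50/h.
Pay = (2640 × $23.75 + 780 × $47.50) ÷ 60 = $1662.50.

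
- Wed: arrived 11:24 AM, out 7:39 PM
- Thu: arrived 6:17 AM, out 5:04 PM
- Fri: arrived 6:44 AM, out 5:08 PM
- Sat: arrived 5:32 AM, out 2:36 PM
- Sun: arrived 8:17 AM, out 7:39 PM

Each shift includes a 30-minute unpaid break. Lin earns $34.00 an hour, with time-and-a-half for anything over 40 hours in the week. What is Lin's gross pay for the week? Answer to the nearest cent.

Wed: 11:24 AM–7:39 PM = 8 h 15 min; less 30 min break → 7 h 45 min
Thu: 6:17 AM–5:04 PM = 10 h 47 min; less 30 min break → 10 h 17 min
Fri: 6:44 AM–5:08 PM = 10 h 24 min; less 30 min break → 9 h 54 min
Sat: 5:32 AM–2:36 PM = 9 h 4 min; less 30 min break → 8 h 34 min
Sun: 8:17 AM–7:39 PM = 11 h 22 min; less 30 min break → 10 h 52 min
Total worked: 47 h 22 min = 2842 min.
Regular 40 h 0 min = 2400 min at $34.00/h; overtime 7 h 22 min = 442 min at $51.00/h.
Pay = (2400 × $34.00 + 442 × $51.00) ÷ 60 = $1735.70.

$1735.70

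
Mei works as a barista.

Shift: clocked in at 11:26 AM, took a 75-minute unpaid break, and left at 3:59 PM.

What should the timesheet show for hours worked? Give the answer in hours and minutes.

3 h 18 min

Shift: 11:26 AM–3:59 PM = 4 h 33 min; less 75 min break → 3 h 18 min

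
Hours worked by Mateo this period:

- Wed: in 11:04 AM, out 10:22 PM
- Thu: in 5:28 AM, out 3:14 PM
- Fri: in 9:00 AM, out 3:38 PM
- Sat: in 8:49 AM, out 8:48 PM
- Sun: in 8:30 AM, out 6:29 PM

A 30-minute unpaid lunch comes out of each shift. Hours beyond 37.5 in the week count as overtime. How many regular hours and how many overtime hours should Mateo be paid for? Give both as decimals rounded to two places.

Regular 37.50 hours, overtime 9.67 hours

Wed: 11:04 AM–10:22 PM = 11 h 18 min; less 30 min break → 10 h 48 min
Thu: 5:28 AM–3:14 PM = 9 h 46 min; less 30 min break → 9 h 16 min
Fri: 9:00 AM–3:38 PM = 6 h 38 min; less 30 min break → 6 h 8 min
Sat: 8:49 AM–8:48 PM = 11 h 59 min; less 30 min break → 11 h 29 min
Sun: 8:30 AM–6:29 PM = 9 h 59 min; less 30 min break → 9 h 29 min
Total worked: 47 h 10 min = 47.17 h.
Threshold 37.5 h → overtime 9 h 40 min, regular 37 h 30 min.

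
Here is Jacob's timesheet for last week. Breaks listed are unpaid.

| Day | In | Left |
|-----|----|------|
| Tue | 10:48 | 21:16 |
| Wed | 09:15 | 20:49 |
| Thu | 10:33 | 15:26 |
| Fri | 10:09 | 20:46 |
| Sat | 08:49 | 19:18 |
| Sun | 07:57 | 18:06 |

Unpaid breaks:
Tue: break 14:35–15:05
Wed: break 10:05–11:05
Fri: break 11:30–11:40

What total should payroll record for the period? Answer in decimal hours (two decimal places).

56.50 hours

Tue: 10:48–21:16 = 10 h 28 min; less 30 min break → 9 h 58 min
Wed: 09:15–20:49 = 11 h 34 min; less 60 min break → 10 h 34 min
Thu: 10:33–15:26 = 4 h 53 min
Fri: 10:09–20:46 = 10 h 37 min; less 10 min break → 10 h 27 min
Sat: 08:49–19:18 = 10 h 29 min
Sun: 07:57–18:06 = 10 h 9 min
Total: 9 h 58 min + 10 h 34 min + 4 h 53 min + 10 h 27 min + 10 h 29 min + 10 h 9 min = 56 h 30 min.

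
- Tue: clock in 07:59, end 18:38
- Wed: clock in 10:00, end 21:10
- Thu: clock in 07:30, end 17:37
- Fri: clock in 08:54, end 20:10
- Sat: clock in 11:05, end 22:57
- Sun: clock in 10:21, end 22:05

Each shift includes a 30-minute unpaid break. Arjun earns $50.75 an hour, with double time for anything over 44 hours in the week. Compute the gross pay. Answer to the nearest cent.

$4242.70

Tue: 07:59–18:38 = 10 h 39 min; less 30 min break → 10 h 9 min
Wed: 10:00–21:10 = 11 h 10 min; less 30 min break → 10 h 40 min
Thu: 07:30–17:37 = 10 h 7 min; less 30 min break → 9 h 37 min
Fri: 08:54–20:10 = 11 h 16 min; less 30 min break → 10 h 46 min
Sat: 11:05–22:57 = 11 h 52 min; less 30 min break → 11 h 22 min
Sun: 10:21–22:05 = 11 h 44 min; less 30 min break → 11 h 14 min
Total worked: 63 h 48 min = 3828 min.
Regular 44 h 0 min = 2640 min at $50.75/h; overtime 19 h 48 min = 1188 min at $101.50/h.
Pay = (2640 × $50.75 + 1188 × $101.50) ÷ 60 = $4242.70.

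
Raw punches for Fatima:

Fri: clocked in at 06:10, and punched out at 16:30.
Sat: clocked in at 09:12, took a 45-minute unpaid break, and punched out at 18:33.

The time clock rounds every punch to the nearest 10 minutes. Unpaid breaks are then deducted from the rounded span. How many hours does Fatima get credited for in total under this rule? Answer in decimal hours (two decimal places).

18.92 hours

Fri: in 06:10→06:10, out 16:30→16:30; 10 h 20 min
Sat: in 09:12→09:10, out 18:33→18:30; 9 h 20 min − 45 min = 8 h 35 min
Total credited: 18 h 55 min.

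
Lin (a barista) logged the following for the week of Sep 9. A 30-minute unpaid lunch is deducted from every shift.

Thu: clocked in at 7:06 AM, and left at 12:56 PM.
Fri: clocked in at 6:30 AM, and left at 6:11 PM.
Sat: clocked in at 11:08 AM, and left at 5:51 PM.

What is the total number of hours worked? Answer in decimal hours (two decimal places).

Thu: 7:06 AM–12:56 PM = 5 h 50 min; less 30 min break → 5 h 20 min
Fri: 6:30 AM–6:11 PM = 11 h 41 min; less 30 min break → 11 h 11 min
Sat: 11:08 AM–5:51 PM = 6 h 43 min; less 30 min break → 6 h 13 min
Total: 5 h 20 min + 11 h 11 min + 6 h 13 min = 22 h 44 min.

22.73 hours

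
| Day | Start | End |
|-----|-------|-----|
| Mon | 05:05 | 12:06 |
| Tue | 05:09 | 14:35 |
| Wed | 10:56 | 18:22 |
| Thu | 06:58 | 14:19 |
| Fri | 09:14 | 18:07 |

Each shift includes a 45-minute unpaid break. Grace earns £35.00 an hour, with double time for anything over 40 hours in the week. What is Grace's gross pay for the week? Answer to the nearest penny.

Mon: 05:05–12:06 = 7 h 1 min; less 45 min break → 6 h 16 min
Tue: 05:09–14:35 = 9 h 26 min; less 45 min break → 8 h 41 min
Wed: 10:56–18:22 = 7 h 26 min; less 45 min break → 6 h 41 min
Thu: 06:58–14:19 = 7 h 21 min; less 45 min break → 6 h 36 min
Fri: 09:14–18:07 = 8 h 53 min; less 45 min break → 8 h 8 min
Total worked: 36 h 22 min = 2182 min.
Regular 36 h 22 min = 2182 min at £35.00/h; overtime 0 h 0 min = 0 min at £70.00/h.
Pay = (2182 × £35.00 + 0 × £70.00) ÷ 60 = £1272.83.

£1272.83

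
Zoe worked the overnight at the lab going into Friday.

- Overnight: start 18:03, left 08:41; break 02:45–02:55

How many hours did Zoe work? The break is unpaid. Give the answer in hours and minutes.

14 h 28 min

Overnight: 18:03 → midnight = 5 h 57 min; midnight → 08:41 = 8 h 41 min; span 14 h 38 min; less 10 min break → 14 h 28 min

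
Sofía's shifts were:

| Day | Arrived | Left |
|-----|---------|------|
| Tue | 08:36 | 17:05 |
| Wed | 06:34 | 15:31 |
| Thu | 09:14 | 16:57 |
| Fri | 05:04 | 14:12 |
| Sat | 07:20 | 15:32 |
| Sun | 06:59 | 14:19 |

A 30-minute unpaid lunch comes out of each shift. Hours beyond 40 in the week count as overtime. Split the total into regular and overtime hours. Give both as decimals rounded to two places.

Tue: 08:36–17:05 = 8 h 29 min; less 30 min break → 7 h 59 min
Wed: 06:34–15:31 = 8 h 57 min; less 30 min break → 8 h 27 min
Thu: 09:14–16:57 = 7 h 43 min; less 30 min break → 7 h 13 min
Fri: 05:04–14:12 = 9 h 8 min; less 30 min break → 8 h 38 min
Sat: 07:20–15:32 = 8 h 12 min; less 30 min break → 7 h 42 min
Sun: 06:59–14:19 = 7 h 20 min; less 30 min break → 6 h 50 min
Total worked: 46 h 49 min = 46.82 h.
Threshold 40 h → overtime 6 h 49 min, regular 40 h 0 min.

Regular 40.00 hours, overtime 6.82 hours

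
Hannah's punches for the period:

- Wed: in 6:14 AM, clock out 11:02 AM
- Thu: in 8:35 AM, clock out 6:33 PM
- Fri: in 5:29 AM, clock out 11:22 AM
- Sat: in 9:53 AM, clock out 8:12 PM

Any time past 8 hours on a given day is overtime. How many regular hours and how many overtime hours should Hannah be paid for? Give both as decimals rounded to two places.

Regular 26.68 hours, overtime 4.28 hours

Wed: 6:14 AM–11:02 AM = 4 h 48 min
Thu: 8:35 AM–6:33 PM = 9 h 58 min
Fri: 5:29 AM–11:22 AM = 5 h 53 min
Sat: 9:53 AM–8:12 PM = 10 h 19 min
Wed reg 4 h 48 min / OT 0 h 0 min; Thu reg 8 h 0 min / OT 1 h 58 min; Fri reg 5 h 53 min / OT 0 h 0 min; Sat reg 8 h 0 min / OT 2 h 19 min.
Totals: regular 26 h 41 min, overtime 4 h 17 min.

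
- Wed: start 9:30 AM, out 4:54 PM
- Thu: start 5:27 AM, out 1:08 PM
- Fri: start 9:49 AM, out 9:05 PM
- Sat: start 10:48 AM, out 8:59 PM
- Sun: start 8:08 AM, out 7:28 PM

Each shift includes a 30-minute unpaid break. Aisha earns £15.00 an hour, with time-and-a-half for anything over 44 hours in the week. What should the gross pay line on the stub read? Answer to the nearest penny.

£690.75

Wed: 9:30 AM–4:54 PM = 7 h 24 min; less 30 min break → 6 h 54 min
Thu: 5:27 AM–1:08 PM = 7 h 41 min; less 30 min break → 7 h 11 min
Fri: 9:49 AM–9:05 PM = 11 h 16 min; less 30 min break → 10 h 46 min
Sat: 10:48 AM–8:59 PM = 10 h 11 min; less 30 min break → 9 h 41 min
Sun: 8:08 AM–7:28 PM = 11 h 20 min; less 30 min break → 10 h 50 min
Total worked: 45 h 22 min = 2722 min.
Regular 44 h 0 min = 2640 min at £15.00/h; overtime 1 h 22 min = 82 min at £22.50/h.
Pay = (2640 × £15.00 + 82 × £22.50) ÷ 60 = £690.75.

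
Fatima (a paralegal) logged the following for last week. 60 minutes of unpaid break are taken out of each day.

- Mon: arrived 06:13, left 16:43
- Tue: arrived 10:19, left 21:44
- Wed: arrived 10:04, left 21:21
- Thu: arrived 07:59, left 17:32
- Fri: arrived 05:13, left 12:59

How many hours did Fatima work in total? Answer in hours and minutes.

Mon: 06:13–16:43 = 10 h 30 min; less 60 min break → 9 h 30 min
Tue: 10:19–21:44 = 11 h 25 min; less 60 min break → 10 h 25 min
Wed: 10:04–21:21 = 11 h 17 min; less 60 min break → 10 h 17 min
Thu: 07:59–17:32 = 9 h 33 min; less 60 min break → 8 h 33 min
Fri: 05:13–12:59 = 7 h 46 min; less 60 min break → 6 h 46 min
Total: 9 h 30 min + 10 h 25 min + 10 h 17 min + 8 h 33 min + 6 h 46 min = 45 h 31 min.

45 h 31 min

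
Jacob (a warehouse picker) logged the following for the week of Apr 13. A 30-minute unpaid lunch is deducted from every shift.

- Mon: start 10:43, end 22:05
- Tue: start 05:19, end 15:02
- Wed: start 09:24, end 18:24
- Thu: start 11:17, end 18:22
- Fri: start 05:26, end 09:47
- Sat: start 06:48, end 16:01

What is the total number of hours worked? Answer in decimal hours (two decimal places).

47.73 hours

Mon: 10:43–22:05 = 11 h 22 min; less 30 min break → 10 h 52 min
Tue: 05:19–15:02 = 9 h 43 min; less 30 min break → 9 h 13 min
Wed: 09:24–18:24 = 9 h 0 min; less 30 min break → 8 h 30 min
Thu: 11:17–18:22 = 7 h 5 min; less 30 min break → 6 h 35 min
Fri: 05:26–09:47 = 4 h 21 min; less 30 min break → 3 h 51 min
Sat: 06:48–16:01 = 9 h 13 min; less 30 min break → 8 h 43 min
Total: 10 h 52 min + 9 h 13 min + 8 h 30 min + 6 h 35 min + 3 h 51 min + 8 h 43 min = 47 h 44 min.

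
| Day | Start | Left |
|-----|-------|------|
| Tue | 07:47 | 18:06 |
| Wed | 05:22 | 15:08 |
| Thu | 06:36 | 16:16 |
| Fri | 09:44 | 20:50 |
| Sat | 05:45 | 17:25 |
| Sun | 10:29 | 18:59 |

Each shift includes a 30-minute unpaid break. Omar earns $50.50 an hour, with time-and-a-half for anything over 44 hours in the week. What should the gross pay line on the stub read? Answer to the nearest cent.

$3283.76

Tue: 07:47–18:06 = 10 h 19 min; less 30 min break → 9 h 49 min
Wed: 05:22–15:08 = 9 h 46 min; less 30 min break → 9 h 16 min
Thu: 06:36–16:16 = 9 h 40 min; less 30 min break → 9 h 10 min
Fri: 09:44–20:50 = 11 h 6 min; less 30 min break → 10 h 36 min
Sat: 05:45–17:25 = 11 h 40 min; less 30 min break → 11 h 10 min
Sun: 10:29–18:59 = 8 h 30 min; less 30 min break → 8 h 0 min
Total worked: 58 h 1 min = 3481 min.
Regular 44 h 0 min = 2640 min at $50.50/h; overtime 14 h 1 min = 841 min at $75.75/h.
Pay = (2640 × $50.50 + 841 × $75.75) ÷ 60 = $3283.76.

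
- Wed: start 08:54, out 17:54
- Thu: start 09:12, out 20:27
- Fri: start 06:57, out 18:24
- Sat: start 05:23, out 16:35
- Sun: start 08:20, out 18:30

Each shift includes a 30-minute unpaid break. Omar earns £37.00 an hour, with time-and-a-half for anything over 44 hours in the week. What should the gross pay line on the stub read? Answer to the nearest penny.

Wed: 08:54–17:54 = 9 h 0 min; less 30 min break → 8 h 30 min
Thu: 09:12–20:27 = 11 h 15 min; less 30 min break → 10 h 45 min
Fri: 06:57–18:24 = 11 h 27 min; less 30 min break → 10 h 57 min
Sat: 05:23–16:35 = 11 h 12 min; less 30 min break → 10 h 42 min
Sun: 08:20–18:30 = 10 h 10 min; less 30 min break → 9 h 40 min
Total worked: 50 h 34 min = 3034 min.
Regular 44 h 0 min = 2640 min at £37.00/h; overtime 6 h 34 min = 394 min at £55.50/h.
Pay = (2640 × £37.00 + 394 × £55.50) ÷ 60 = £1992.45.

£1992.45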